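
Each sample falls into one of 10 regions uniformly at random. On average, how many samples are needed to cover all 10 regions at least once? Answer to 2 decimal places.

Split into phases: going from k distinct to k+1 distinct takes on average 10/(10-k) samples.
E[T] = 10/10 + 10/9 + 10/8 + ... + 10/2 + 10/1 = 10·H_{10}.
H_{10} = 2.929, so E[T] = 29.290.

29.29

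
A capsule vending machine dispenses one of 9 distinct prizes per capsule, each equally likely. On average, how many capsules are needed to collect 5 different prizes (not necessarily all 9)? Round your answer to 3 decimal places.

Going from k to k+1 distinct takes a geometric number of capsules with mean 9/(9-k).
Sum over k = 0,...,4: E = 9/9 + 9/8 + 9/7 + 9/6 + 9/5 = 6.7107.

6.711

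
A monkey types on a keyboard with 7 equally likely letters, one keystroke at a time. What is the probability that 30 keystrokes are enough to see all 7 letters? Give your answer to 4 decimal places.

By inclusion–exclusion over which letters are missing,
P(all seen) = Σ_{j=0}^{7} (-1)^j C(7,j)((7-j)/7)^30
= 1.00000 - 0.06866 + 0.00087 - 0.00000 + 0.00000 - 0.00000 + 0.00000 - 0.00000
= 0.93221.

0.9322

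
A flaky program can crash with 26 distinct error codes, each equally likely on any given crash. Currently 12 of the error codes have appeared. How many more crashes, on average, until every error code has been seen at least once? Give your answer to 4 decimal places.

From k distinct to k+1 distinct takes on average 26/(26-k) crashes.
Sum over k = 12,...,25: E = 26/14 + 26/13 + 26/12 + ... + 26/2 + 26/1 = 84.54062.

84.5406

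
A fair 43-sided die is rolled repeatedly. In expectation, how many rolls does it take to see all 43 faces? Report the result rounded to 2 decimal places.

187.05

Split into phases: going from k distinct to k+1 distinct takes on average 43/(43-k) rolls.
E[T] = 43/43 + 43/42 + 43/41 + ... + 43/2 + 43/1 = 43·H_{43}.
H_{43} = 4.350, so E[T] = 187.050.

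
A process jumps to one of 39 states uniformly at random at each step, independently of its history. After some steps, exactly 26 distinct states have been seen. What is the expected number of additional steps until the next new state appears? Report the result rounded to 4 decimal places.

3.0000

Each step yields a new state with probability (39-26)/39 = 13/39, so the wait is geometric with mean 39/13.
E = 39/13 = 3.00000.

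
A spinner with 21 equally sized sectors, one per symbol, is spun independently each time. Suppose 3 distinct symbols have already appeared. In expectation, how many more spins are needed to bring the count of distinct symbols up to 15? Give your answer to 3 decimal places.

From k distinct to k+1 distinct takes on average 21/(21-k) spins.
Sum over k = 3,...,14: E = 21/18 + 21/17 + 21/16 + ... + 21/8 + 21/7 = 21.9473.

21.947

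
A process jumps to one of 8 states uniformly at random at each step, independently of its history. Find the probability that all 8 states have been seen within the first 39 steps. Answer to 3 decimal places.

0.957

By inclusion–exclusion over which states are missing,
P(all seen) = Σ_{j=0}^{8} (-1)^j C(8,j)((8-j)/8)^39
= 1.0000 - 0.0438 + 0.0004 - 0.0000 + 0.0000 - 0.0000 + 0.0000 - 0.0000 + 0.0000
= 0.9566.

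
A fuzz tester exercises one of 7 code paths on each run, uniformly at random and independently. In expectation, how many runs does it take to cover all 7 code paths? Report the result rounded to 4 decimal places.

Split into phases: going from k distinct to k+1 distinct takes on average 7/(7-k) runs.
E[T] = 7/7 + 7/6 + 7/5 + ... + 7/2 + 7/1 = 7·H_{7}.
H_{7} = 2.59286, so E[T] = 18.15000.

18.1500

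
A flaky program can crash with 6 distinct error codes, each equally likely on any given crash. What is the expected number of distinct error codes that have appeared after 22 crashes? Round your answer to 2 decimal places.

5.89

For each error code, P(seen in 22 crashes) = 1 - (5/6)^22 = 0.982.
By linearity of expectation, E[distinct seen] = 6·(1 - (5/6)^22) = 5.891.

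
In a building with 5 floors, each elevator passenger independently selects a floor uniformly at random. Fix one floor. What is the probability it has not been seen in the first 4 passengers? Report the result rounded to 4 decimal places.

Each passenger misses the fixed floor with probability (5-1)/5 = 4/5, independently.
P(still missing after 4) = (4/5)^4 = 0.40960.

0.4096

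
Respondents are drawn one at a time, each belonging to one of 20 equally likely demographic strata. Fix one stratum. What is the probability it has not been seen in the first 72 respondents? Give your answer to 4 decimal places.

0.0249

Each respondent misses the fixed stratum with probability (20-1)/20 = 19/20, independently.
P(still missing after 72) = (19/20)^72 = 0.02489.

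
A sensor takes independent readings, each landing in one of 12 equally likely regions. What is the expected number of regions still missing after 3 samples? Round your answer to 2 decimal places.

9.24

For each region, P(unseen after 3) = (11/12)^3 = 0.770.
By linearity of expectation, E[unseen] = 12·(11/12)^3 = 9.243.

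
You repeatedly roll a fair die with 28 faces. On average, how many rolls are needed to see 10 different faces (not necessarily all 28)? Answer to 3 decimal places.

Going from k to k+1 distinct takes a geometric number of rolls with mean 28/(28-k).
Sum over k = 0,...,9: E = 28/28 + 28/27 + 28/26 + ... + 28/20 + 28/19 = 12.0978.

12.098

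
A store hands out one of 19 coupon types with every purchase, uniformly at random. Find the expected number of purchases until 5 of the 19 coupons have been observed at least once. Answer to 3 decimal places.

With k distinct coupons already seen, the next new one arrives after an expected 19/(19-k) purchases.
Sum over k = 0,...,4: E = 19/19 + 19/18 + 19/17 + 19/16 + 19/15 = 5.6274.

5.627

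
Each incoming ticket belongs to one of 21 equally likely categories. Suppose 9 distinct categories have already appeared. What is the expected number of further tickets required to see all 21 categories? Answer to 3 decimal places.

65.167

With k distinct categories already seen, the next new one takes an expected 21/(21-k) tickets.
Sum over k = 9,...,20: E = 21/12 + 21/11 + 21/10 + ... + 21/2 + 21/1 = 65.1674.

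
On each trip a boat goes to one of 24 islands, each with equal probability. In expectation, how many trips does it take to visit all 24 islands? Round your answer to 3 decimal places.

After k distinct islands have appeared, the next trip gives a new one with probability (24-k)/24, so the expected wait for the (k+1)-th is 24/(24-k).
E[T] = 24/24 + 24/23 + 24/22 + ... + 24/2 + 24/1 = 24·H_{24}.
H_{24} = 3.7760, so E[T] = 90.6230.

90.623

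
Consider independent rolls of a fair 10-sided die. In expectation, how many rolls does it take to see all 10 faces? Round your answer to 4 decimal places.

After k distinct faces have appeared, the next roll gives a new one with probability (10-k)/10, so the expected wait for the (k+1)-th is 10/(10-k).
E[T] = 10/10 + 10/9 + 10/8 + ... + 10/2 + 10/1 = 10·H_{10}.
H_{10} = 2.92897, so E[T] = 29.28968.

29.2897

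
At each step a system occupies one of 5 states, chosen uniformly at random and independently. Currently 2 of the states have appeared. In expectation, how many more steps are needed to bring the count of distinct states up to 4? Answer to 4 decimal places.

4.1667

From k distinct to k+1 distinct takes on average 5/(5-k) steps.
Sum over k = 2,...,3: E = 5/3 + 5/2 = 4.16667.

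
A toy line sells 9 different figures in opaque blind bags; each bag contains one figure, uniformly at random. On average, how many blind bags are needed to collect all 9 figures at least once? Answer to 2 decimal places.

After k distinct figures have appeared, the next blind bag gives a new one with probability (9-k)/9, so the expected wait for the (k+1)-th is 9/(9-k).
E[T] = 9/9 + 9/8 + 9/7 + ... + 9/2 + 9/1 = 9·H_{9}.
H_{9} = 2.829, so E[T] = 25.461.

25.46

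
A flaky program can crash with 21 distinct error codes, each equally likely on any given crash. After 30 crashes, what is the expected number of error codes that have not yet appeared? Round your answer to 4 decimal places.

4.8589

For each error code, P(unseen after 30) = (20/21)^30 = 0.23138.
By linearity of expectation, E[unseen] = 21·(20/21)^30 = 4.85893.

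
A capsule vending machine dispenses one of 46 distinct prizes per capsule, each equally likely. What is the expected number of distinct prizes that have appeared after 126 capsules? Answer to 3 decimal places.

43.116

For each prize, P(seen in 126 capsules) = 1 - (45/46)^126 = 0.9373.
By linearity of expectation, E[distinct seen] = 46·(1 - (45/46)^126) = 43.1157.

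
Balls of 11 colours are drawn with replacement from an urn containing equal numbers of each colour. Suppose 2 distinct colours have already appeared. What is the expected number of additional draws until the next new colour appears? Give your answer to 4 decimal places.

Each draw yields a new colour with probability (11-2)/11 = 9/11, so the wait is geometric with mean 11/9.
E = 11/9 = 1.22222.

1.2222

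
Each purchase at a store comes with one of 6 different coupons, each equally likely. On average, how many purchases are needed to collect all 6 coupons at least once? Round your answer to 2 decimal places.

14.70

The wait to go from k to k+1 distinct coupons is geometric with mean 6/(6-k).
E[T] = 6/6 + 6/5 + 6/4 + 6/3 + 6/2 + 6/1 = 6·H_{6}.
H_{6} = 2.450, so E[T] = 14.700.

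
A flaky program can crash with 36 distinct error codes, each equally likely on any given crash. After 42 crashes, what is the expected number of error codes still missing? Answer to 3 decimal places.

For each error code, P(unseen after 42) = (35/36)^42 = 0.3063.
By linearity of expectation, E[unseen] = 36·(35/36)^42 = 11.0269.

11.027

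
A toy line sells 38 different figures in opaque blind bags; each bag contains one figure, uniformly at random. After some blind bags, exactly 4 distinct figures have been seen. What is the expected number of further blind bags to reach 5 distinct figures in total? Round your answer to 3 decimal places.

1.118

From k distinct to k+1 distinct takes on average 38/(38-k) blind bags.
Only the k = 4 term is needed: E = 38/34 = 1.1176.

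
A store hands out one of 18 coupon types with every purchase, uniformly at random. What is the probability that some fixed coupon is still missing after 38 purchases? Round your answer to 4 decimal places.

0.1139

Each purchase misses the fixed coupon with probability (18-1)/18 = 17/18, independently.
P(still missing after 38) = (17/18)^38 = 0.11395.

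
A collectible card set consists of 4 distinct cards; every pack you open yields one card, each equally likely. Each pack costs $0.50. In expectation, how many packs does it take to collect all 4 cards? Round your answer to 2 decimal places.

After k distinct cards have appeared, the next pack gives a new one with probability (4-k)/4, so the expected wait for the (k+1)-th is 4/(4-k).
E[T] = 4/4 + 4/3 + 4/2 + 4/1 = 4·H_{4}.
H_{4} = 2.083, so E[T] = 8.333.

8.33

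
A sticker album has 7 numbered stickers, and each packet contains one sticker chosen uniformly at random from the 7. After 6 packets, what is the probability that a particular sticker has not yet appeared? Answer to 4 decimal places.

0.3966

On each packet the fixed sticker fails to appear with probability 6/7.
P(still missing after 6) = (6/7)^6 = 0.39657.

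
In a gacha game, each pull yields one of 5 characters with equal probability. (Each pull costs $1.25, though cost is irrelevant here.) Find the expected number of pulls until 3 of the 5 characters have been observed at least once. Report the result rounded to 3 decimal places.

3.917

Going from k to k+1 distinct takes a geometric number of pulls with mean 5/(5-k).
Sum over k = 0,...,2: E = 5/5 + 5/4 + 5/3 = 3.9167.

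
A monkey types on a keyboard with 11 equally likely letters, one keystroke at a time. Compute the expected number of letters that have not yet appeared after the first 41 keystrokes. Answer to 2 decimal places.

For each letter, P(unseen after 41) = (10/11)^41 = 0.020.
By linearity of expectation, E[unseen] = 11·(10/11)^41 = 0.221.

0.22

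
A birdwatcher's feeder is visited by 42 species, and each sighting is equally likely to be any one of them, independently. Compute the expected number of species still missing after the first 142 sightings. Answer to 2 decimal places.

1.37

For each species, P(unseen after 142) = (41/42)^142 = 0.033.
By linearity of expectation, E[unseen] = 42·(41/42)^142 = 1.371.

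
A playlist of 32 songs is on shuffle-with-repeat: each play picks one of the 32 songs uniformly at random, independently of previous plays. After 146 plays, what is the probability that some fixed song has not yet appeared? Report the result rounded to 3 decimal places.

Each play misses the fixed song with probability (32-1)/32 = 31/32, independently.
P(still missing after 146) = (31/32)^146 = 0.0097.

0.010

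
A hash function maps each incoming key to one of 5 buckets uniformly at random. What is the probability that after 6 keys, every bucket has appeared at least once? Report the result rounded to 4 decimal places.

By inclusion–exclusion over which buckets are missing,
P(all seen) = Σ_{j=0}^{5} (-1)^j C(5,j)((5-j)/5)^6
= 1.00000 - 1.31072 + 0.46656 - 0.04096 + 0.00032 - 0.00000
= 0.11520.

0.1152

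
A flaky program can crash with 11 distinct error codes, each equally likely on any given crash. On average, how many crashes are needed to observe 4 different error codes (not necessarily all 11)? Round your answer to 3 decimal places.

4.697

Going from k to k+1 distinct takes a geometric number of crashes with mean 11/(11-k).
Sum over k = 0,...,3: E = 11/11 + 11/10 + 11/9 + 11/8 = 4.6972.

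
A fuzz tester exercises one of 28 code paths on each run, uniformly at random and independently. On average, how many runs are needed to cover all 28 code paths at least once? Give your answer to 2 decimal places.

After k distinct code paths have appeared, the next run gives a new one with probability (28-k)/28, so the expected wait for the (k+1)-th is 28/(28-k).
E[T] = 28/28 + 28/27 + 28/26 + ... + 28/2 + 28/1 = 28·H_{28}.
H_{28} = 3.927, so E[T] = 109.961.

109.96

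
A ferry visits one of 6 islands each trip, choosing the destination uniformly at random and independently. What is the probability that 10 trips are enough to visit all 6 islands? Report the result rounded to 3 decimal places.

0.272

By inclusion–exclusion over which islands are missing,
P(all seen) = Σ_{j=0}^{6} (-1)^j C(6,j)((6-j)/6)^10
= 1.0000 - 0.9690 + 0.2601 - 0.0195 + 0.0003 - 0.0000 + 0.0000
= 0.2718.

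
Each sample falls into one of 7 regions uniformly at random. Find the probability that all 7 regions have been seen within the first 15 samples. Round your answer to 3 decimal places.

0.434

By inclusion–exclusion over which regions are missing,
P(all seen) = Σ_{j=0}^{7} (-1)^j C(7,j)((7-j)/7)^15
= 1.0000 - 0.6933 + 0.1350 - 0.0079 + 0.0001 - 0.0000 + 0.0000 - 0.0000
= 0.4339.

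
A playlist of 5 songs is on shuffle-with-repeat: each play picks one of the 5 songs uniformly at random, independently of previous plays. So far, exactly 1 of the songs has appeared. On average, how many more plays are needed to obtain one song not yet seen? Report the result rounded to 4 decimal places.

Each play yields a new song with probability (5-1)/5 = 4/5, so the wait is geometric with mean 5/4.
E = 5/4 = 1.25000.

1.2500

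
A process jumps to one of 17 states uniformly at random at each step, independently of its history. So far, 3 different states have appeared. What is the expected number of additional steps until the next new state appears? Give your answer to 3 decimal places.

1.214

Each step yields a new state with probability (17-3)/17 = 14/17, so the wait is geometric with mean 17/14.
E = 17/14 = 1.2143.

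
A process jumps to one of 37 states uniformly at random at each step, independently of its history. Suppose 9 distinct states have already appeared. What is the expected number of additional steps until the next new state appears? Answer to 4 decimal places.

1.3214

The number of steps until the next new state is geometric with success probability 28/37, so its mean is 37/28.
E = 37/28 = 1.32143.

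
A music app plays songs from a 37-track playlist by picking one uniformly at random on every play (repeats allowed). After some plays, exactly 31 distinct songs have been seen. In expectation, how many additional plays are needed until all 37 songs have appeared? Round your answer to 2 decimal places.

90.65

With k distinct songs already seen, the next new one takes an expected 37/(37-k) plays.
Sum over k = 31,...,36: E = 37/6 + 37/5 + 37/4 + 37/3 + 37/2 + 37/1 = 90.650.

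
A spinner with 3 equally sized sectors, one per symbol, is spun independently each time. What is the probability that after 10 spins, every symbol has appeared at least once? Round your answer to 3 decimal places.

By inclusion–exclusion over which symbols are missing,
P(all seen) = Σ_{j=0}^{3} (-1)^j C(3,j)((3-j)/3)^10
= 1.0000 - 0.0520 + 0.0001 - 0.0000
= 0.9480.

0.948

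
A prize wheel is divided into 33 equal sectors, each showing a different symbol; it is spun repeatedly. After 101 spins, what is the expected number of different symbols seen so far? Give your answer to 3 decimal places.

31.525

For each symbol, P(seen in 101 spins) = 1 - (32/33)^101 = 0.9553.
By linearity of expectation, E[distinct seen] = 33·(1 - (32/33)^101) = 31.5251.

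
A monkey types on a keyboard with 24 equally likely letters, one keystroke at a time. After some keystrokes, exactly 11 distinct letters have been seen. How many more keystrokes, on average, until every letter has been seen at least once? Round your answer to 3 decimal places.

76.323

With k distinct letters already seen, the next new one takes an expected 24/(24-k) keystrokes.
Sum over k = 11,...,23: E = 24/13 + 24/12 + 24/11 + ... + 24/2 + 24/1 = 76.3232.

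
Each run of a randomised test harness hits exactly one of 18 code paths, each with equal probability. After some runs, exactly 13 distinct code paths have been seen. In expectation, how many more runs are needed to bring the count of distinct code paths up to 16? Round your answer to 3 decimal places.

14.100

With k distinct code paths already seen, the next new one takes an expected 18/(18-k) runs.
Sum over k = 13,...,15: E = 18/5 + 18/4 + 18/3 = 14.1000.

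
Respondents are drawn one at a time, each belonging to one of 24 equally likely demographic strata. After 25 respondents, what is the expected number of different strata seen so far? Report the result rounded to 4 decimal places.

For each stratum, P(seen in 25 respondents) = 1 - (23/24)^25 = 0.65492.
By linearity of expectation, E[distinct seen] = 24·(1 - (23/24)^25) = 15.71817.

15.7182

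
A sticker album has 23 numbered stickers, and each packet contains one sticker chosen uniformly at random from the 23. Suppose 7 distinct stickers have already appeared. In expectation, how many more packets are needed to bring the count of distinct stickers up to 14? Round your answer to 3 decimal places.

With k distinct stickers already seen, the next new one takes an expected 23/(23-k) packets.
Sum over k = 7,...,13: E = 23/16 + 23/15 + 23/14 + ... + 23/11 + 23/10 = 12.6905.

12.690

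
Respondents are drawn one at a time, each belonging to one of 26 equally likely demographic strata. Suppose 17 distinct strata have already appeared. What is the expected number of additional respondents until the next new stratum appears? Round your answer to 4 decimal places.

2.8889

The number of respondents until the next new stratum is geometric with success probability 9/26, so its mean is 26/9.
E = 26/9 = 2.88889.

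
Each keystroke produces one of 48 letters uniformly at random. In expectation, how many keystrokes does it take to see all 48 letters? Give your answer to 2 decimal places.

Split into phases: going from k distinct to k+1 distinct takes on average 48/(48-k) keystrokes.
E[T] = 48/48 + 48/47 + 48/46 + ... + 48/2 + 48/1 = 48·H_{48}.
H_{48} = 4.459, so E[T] = 214.022.

214.02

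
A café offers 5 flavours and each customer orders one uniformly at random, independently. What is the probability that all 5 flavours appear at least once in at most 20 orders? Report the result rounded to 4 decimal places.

By inclusion–exclusion over which flavours are missing,
P(all seen) = Σ_{j=0}^{5} (-1)^j C(5,j)((5-j)/5)^20
= 1.00000 - 0.05765 + 0.00037 - 0.00000 + 0.00000 - 0.00000
= 0.94272.

0.9427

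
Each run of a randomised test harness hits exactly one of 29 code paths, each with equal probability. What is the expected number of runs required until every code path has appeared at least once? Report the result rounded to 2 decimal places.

114.89

After k distinct code paths have appeared, the next run gives a new one with probability (29-k)/29, so the expected wait for the (k+1)-th is 29/(29-k).
E[T] = 29/29 + 29/28 + 29/27 + ... + 29/2 + 29/1 = 29·H_{29}.
H_{29} = 3.962, so E[T] = 114.888.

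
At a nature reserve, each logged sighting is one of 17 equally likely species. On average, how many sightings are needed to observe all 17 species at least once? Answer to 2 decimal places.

After k distinct species have appeared, the next sighting gives a new one with probability (17-k)/17, so the expected wait for the (k+1)-th is 17/(17-k).
E[T] = 17/17 + 17/16 + 17/15 + ... + 17/2 + 17/1 = 17·H_{17}.
H_{17} = 3.440, so E[T] = 58.472.

58.47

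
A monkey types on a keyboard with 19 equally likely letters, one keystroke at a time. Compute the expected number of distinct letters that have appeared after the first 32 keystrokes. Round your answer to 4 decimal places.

15.6321

For each letter, P(seen in 32 keystrokes) = 1 - (18/19)^32 = 0.82274.
By linearity of expectation, E[distinct seen] = 19·(1 - (18/19)^32) = 15.63211.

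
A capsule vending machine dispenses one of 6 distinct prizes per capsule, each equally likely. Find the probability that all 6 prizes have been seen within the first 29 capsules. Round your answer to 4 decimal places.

Let A_i be the event that prize i is missing after 29 capsules. By inclusion–exclusion on the A_i,
P(all seen) = Σ_{j=0}^{6} (-1)^j C(6,j)((6-j)/6)^29
= 1.00000 - 0.03033 + 0.00012 - 0.00000 + 0.00000 - 0.00000 + 0.00000
= 0.96979.

0.9698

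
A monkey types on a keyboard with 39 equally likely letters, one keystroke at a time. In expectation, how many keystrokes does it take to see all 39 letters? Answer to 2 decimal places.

165.89

The wait to go from k to k+1 distinct letters is geometric with mean 39/(39-k).
E[T] = 39/39 + 39/38 + 39/37 + ... + 39/2 + 39/1 = 39·H_{39}.
H_{39} = 4.254, so E[T] = 165.888.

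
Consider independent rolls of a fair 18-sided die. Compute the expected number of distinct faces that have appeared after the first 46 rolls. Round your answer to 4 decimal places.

16.7017

For each face, P(seen in 46 rolls) = 1 - (17/18)^46 = 0.92787.
By linearity of expectation, E[distinct seen] = 18·(1 - (17/18)^46) = 16.70166.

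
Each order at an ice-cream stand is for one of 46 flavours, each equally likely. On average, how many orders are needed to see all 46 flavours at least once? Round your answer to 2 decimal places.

203.17

After k distinct flavours have appeared, the next order gives a new one with probability (46-k)/46, so the expected wait for the (k+1)-th is 46/(46-k).
E[T] = 46/46 + 46/45 + 46/44 + ... + 46/2 + 46/1 = 46·H_{46}.
H_{46} = 4.417, so E[T] = 203.168.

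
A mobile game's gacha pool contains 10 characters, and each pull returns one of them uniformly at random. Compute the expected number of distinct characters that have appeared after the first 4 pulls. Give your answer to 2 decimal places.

For each character, P(seen in 4 pulls) = 1 - (9/10)^4 = 0.344.
By linearity of expectation, E[distinct seen] = 10·(1 - (9/10)^4) = 3.439.

3.44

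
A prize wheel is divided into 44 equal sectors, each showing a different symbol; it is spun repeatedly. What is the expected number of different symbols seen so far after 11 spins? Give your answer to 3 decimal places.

For each symbol, P(seen in 11 spins) = 1 - (43/44)^11 = 0.2234.
By linearity of expectation, E[distinct seen] = 44·(1 - (43/44)^11) = 9.8315.

9.831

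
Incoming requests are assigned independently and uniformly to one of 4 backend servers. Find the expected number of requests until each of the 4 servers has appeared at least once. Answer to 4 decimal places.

8.3333

The wait to go from k to k+1 distinct servers is geometric with mean 4/(4-k).
E[T] = 4/4 + 4/3 + 4/2 + 4/1 = 4·H_{4}.
H_{4} = 2.08333, so E[T] = 8.33333.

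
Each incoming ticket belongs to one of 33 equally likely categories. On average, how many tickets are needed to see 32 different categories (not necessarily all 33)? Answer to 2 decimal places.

Going from k to k+1 distinct takes a geometric number of tickets with mean 33/(33-k).
Sum over k = 0,...,31: E = 33/33 + 33/32 + 33/31 + ... + 33/3 + 33/2 = 101.930.

101.93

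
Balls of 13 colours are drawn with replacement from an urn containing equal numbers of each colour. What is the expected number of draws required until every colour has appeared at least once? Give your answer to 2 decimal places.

Split into phases: going from k distinct to k+1 distinct takes on average 13/(13-k) draws.
E[T] = 13/13 + 13/12 + 13/11 + ... + 13/2 + 13/1 = 13·H_{13}.
H_{13} = 3.180, so E[T] = 41.342.

41.34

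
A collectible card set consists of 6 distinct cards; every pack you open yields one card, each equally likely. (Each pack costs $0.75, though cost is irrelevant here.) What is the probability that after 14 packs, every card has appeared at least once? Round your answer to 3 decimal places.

0.583

Let A_i be the event that card i is missing after 14 packs. By inclusion–exclusion on the A_i,
P(all seen) = Σ_{j=0}^{6} (-1)^j C(6,j)((6-j)/6)^14
= 1.0000 - 0.4673 + 0.0514 - 0.0012 + 0.0000 - 0.0000 + 0.0000
= 0.5828.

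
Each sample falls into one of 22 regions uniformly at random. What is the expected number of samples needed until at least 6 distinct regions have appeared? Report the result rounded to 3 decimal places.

6.822

With k distinct regions already seen, the next new one arrives after an expected 22/(22-k) samples.
Sum over k = 0,...,5: E = 22/22 + 22/21 + 22/20 + 22/19 + 22/18 + 22/17 = 6.8219.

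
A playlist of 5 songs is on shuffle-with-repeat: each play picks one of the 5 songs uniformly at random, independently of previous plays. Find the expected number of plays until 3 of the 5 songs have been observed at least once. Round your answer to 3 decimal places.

With k distinct songs already seen, the next new one arrives after an expected 5/(5-k) plays.
Sum over k = 0,...,2: E = 5/5 + 5/4 + 5/3 = 3.9167.

3.917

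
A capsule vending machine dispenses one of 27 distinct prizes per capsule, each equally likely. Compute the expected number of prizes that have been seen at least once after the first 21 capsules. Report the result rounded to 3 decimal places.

14.777

For each prize, P(seen in 21 capsules) = 1 - (26/27)^21 = 0.5473.
By linearity of expectation, E[distinct seen] = 27·(1 - (26/27)^21) = 14.7774.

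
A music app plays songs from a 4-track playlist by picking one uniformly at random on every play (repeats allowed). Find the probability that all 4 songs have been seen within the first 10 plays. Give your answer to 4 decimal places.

0.7806

Let A_i be the event that song i is missing after 10 plays. By inclusion–exclusion on the A_i,
P(all seen) = Σ_{j=0}^{4} (-1)^j C(4,j)((4-j)/4)^10
= 1.00000 - 0.22525 + 0.00586 - 0.00000 + 0.00000
= 0.78060.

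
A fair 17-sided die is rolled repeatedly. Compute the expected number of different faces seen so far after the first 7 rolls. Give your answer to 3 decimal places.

5.879

For each face, P(seen in 7 rolls) = 1 - (16/17)^7 = 0.3458.
By linearity of expectation, E[distinct seen] = 17·(1 - (16/17)^7) = 5.8789.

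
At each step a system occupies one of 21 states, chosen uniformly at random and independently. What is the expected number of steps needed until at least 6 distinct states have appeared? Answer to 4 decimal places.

Going from k to k+1 distinct takes a geometric number of steps with mean 21/(21-k).
Sum over k = 0,...,5: E = 21/21 + 21/20 + 21/19 + 21/18 + 21/17 + 21/16 = 6.86972.

6.8697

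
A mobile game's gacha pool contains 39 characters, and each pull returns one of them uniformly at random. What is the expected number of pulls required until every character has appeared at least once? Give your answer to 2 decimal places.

The wait to go from k to k+1 distinct characters is geometric with mean 39/(39-k).
E[T] = 39/39 + 39/38 + 39/37 + ... + 39/2 + 39/1 = 39·H_{39}.
H_{39} = 4.254, so E[T] = 165.888.

165.89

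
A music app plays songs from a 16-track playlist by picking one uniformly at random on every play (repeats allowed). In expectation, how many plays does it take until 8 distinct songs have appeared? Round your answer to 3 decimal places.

With k distinct songs already seen, the next new one arrives after an expected 16/(16-k) plays.
Sum over k = 0,...,7: E = 16/16 + 16/15 + 16/14 + ... + 16/10 + 16/9 = 10.6059.

10.606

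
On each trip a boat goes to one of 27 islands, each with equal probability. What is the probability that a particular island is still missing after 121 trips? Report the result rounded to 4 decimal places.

Each trip misses the fixed island with probability (27-1)/27 = 26/27, independently.
P(still missing after 121) = (26/27)^121 = 0.01039.

0.0104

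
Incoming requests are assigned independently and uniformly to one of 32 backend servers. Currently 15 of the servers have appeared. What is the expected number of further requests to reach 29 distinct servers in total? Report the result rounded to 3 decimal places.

The wait to go from k to k+1 distinct servers is geometric with mean 32/(32-k).
Sum over k = 15,...,28: E = 32/17 + 32/16 + 32/15 + ... + 32/5 + 32/4 = 51.3990.

51.399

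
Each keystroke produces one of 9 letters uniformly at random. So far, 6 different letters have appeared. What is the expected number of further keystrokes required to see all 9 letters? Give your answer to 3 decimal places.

16.500

With k distinct letters already seen, the next new one takes an expected 9/(9-k) keystrokes.
Sum over k = 6,...,8: E = 9/3 + 9/2 + 9/1 = 16.5000.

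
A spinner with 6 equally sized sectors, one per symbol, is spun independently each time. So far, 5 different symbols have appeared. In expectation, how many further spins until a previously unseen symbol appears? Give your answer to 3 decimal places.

Each spin yields a new symbol with probability (6-5)/6 = 1/6, so the wait is geometric with mean 6/1.
E = 6/1 = 6.0000.

6.000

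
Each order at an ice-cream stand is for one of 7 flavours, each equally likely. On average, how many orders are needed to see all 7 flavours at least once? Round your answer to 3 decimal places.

18.150

The wait to go from k to k+1 distinct flavours is geometric with mean 7/(7-k).
E[T] = 7/7 + 7/6 + 7/5 + ... + 7/2 + 7/1 = 7·H_{7}.
H_{7} = 2.5929, so E[T] = 18.1500.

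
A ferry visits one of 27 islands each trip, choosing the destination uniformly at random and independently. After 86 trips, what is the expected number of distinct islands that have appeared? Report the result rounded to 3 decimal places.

For each island, P(seen in 86 trips) = 1 - (26/27)^86 = 0.9611.
By linearity of expectation, E[distinct seen] = 27·(1 - (26/27)^86) = 25.9486.

25.949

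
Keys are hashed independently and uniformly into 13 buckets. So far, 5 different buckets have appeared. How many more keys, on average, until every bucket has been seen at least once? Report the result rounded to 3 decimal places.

35.332

The wait to go from k to k+1 distinct buckets is geometric with mean 13/(13-k).
Sum over k = 5,...,12: E = 13/8 + 13/7 + 13/6 + ... + 13/2 + 13/1 = 35.3321.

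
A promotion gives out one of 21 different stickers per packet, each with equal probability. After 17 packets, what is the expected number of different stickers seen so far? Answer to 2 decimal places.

11.84

For each sticker, P(seen in 17 packets) = 1 - (20/21)^17 = 0.564.
By linearity of expectation, E[distinct seen] = 21·(1 - (20/21)^17) = 11.838.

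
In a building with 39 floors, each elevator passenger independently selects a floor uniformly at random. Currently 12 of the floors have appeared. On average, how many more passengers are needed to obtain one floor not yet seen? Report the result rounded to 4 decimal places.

1.4444

The number of passengers until the next new floor is geometric with success probability 27/39, so its mean is 39/27.
E = 39/27 = 1.44444.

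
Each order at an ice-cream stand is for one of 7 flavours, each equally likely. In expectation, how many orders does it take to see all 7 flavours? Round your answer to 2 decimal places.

18.15

After k distinct flavours have appeared, the next order gives a new one with probability (7-k)/7, so the expected wait for the (k+1)-th is 7/(7-k).
E[T] = 7/7 + 7/6 + 7/5 + ... + 7/2 + 7/1 = 7·H_{7}.
H_{7} = 2.593, so E[T] = 18.150.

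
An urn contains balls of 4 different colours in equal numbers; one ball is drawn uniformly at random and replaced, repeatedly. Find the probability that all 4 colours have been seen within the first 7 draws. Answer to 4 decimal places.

0.5127

By inclusion–exclusion over which colours are missing,
P(all seen) = Σ_{j=0}^{4} (-1)^j C(4,j)((4-j)/4)^7
= 1.00000 - 0.53394 + 0.04688 - 0.00024 + 0.00000
= 0.51270.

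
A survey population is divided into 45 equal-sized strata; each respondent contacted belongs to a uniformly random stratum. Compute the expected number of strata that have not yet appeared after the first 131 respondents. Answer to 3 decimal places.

2.370

For each stratum, P(unseen after 131) = (44/45)^131 = 0.0527.
By linearity of expectation, E[unseen] = 45·(44/45)^131 = 2.3696.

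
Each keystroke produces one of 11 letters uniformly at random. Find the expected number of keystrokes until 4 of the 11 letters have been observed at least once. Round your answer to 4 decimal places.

4.6972

With k distinct letters already seen, the next new one arrives after an expected 11/(11-k) keystrokes.
Sum over k = 0,...,3: E = 11/11 + 11/10 + 11/9 + 11/8 = 4.69722.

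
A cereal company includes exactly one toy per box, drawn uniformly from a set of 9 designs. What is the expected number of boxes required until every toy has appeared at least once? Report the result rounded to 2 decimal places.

25.46

Split into phases: going from k distinct to k+1 distinct takes on average 9/(9-k) boxes.
E[T] = 9/9 + 9/8 + 9/7 + ... + 9/2 + 9/1 = 9·H_{9}.
H_{9} = 2.829, so E[T] = 25.461.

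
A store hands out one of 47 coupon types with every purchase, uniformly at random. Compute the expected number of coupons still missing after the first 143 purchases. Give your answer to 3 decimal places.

For each coupon, P(unseen after 143) = (46/47)^143 = 0.0462.
By linearity of expectation, E[unseen] = 47·(46/47)^143 = 2.1701.

2.170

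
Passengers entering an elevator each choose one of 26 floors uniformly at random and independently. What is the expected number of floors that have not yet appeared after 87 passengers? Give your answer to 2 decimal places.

For each floor, P(unseen after 87) = (25/26)^87 = 0.033.
By linearity of expectation, E[unseen] = 26·(25/26)^87 = 0.857.

0.86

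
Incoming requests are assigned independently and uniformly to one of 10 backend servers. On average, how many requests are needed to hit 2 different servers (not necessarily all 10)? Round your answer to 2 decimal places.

Going from k to k+1 distinct takes a geometric number of requests with mean 10/(10-k).
Sum over k = 0,...,1: E = 10/10 + 10/9 = 2.111.

2.11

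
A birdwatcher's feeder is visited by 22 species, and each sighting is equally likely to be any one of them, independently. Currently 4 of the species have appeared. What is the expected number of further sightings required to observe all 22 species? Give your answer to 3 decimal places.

The wait to go from k to k+1 distinct species is geometric with mean 22/(22-k).
Sum over k = 4,...,21: E = 22/18 + 22/17 + 22/16 + ... + 22/2 + 22/1 = 76.8924.

76.892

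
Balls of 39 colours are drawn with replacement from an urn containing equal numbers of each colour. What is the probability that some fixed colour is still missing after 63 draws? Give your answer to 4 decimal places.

0.1947

Each draw misses the fixed colour with probability (39-1)/39 = 38/39, independently.
P(still missing after 63) = (38/39)^63 = 0.19467.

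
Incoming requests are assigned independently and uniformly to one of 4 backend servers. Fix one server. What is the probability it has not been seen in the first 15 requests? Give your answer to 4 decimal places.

On each request the fixed server fails to appear with probability 3/4.
P(still missing after 15) = (3/4)^15 = 0.01336.

0.0134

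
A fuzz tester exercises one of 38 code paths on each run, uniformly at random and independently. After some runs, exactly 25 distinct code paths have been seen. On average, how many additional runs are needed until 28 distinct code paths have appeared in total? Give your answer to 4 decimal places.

The wait to go from k to k+1 distinct code paths is geometric with mean 38/(38-k).
Sum over k = 25,...,27: E = 38/13 + 38/12 + 38/11 = 9.54429.

9.5443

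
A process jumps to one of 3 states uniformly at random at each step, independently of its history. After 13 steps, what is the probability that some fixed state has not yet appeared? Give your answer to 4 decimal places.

0.0051

Each step misses the fixed state with probability (3-1)/3 = 2/3, independently.
P(still missing after 13) = (2/3)^13 = 0.00514.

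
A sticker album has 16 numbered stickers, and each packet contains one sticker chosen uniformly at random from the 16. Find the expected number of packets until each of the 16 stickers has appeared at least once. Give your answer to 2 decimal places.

After k distinct stickers have appeared, the next packet gives a new one with probability (16-k)/16, so the expected wait for the (k+1)-th is 16/(16-k).
E[T] = 16/16 + 16/15 + 16/14 + ... + 16/2 + 16/1 = 16·H_{16}.
H_{16} = 3.381, so E[T] = 54.092.

54.09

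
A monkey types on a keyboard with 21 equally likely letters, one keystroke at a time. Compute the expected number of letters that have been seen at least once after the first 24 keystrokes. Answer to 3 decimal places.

14.489

For each letter, P(seen in 24 keystrokes) = 1 - (20/21)^24 = 0.6899.
By linearity of expectation, E[distinct seen] = 21·(1 - (20/21)^24) = 14.4886.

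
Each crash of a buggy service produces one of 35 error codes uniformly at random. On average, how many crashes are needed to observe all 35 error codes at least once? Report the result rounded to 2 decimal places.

After k distinct error codes have appeared, the next crash gives a new one with probability (35-k)/35, so the expected wait for the (k+1)-th is 35/(35-k).
E[T] = 35/35 + 35/34 + 35/33 + ... + 35/2 + 35/1 = 35·H_{35}.
H_{35} = 4.147, so E[T] = 145.137.

145.14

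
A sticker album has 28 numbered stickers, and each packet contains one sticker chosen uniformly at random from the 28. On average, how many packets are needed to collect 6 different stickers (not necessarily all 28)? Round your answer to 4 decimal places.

With k distinct stickers already seen, the next new one arrives after an expected 28/(28-k) packets.
Sum over k = 0,...,5: E = 28/28 + 28/27 + 28/26 + 28/25 + 28/24 + 28/23 = 6.61802.

6.6180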